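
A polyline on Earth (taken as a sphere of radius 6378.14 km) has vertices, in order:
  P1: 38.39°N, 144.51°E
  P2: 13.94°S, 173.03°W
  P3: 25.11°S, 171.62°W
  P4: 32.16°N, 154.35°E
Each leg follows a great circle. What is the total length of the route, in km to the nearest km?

Leg P1→P2: central angle 1.1466 rad, distance 7313.0 km.
Leg P2→P3: central angle 0.1963 rad, distance 1252.2 km.
Leg P3→P4: central angle 1.1490 rad, distance 7328.5 km.
Total: 7313.0 + 1252.2 + 7328.5 ≈ 15894 km.

15894 km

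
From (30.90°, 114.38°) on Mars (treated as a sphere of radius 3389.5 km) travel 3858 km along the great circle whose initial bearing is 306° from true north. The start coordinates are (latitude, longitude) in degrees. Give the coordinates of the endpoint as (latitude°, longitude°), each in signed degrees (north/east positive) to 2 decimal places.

Angular distance δ = d/R = 3858/3389.5 = 1.13822 rad; initial bearing θ = 5.3407 rad.
sin φ₂ = sin φ₁ cos δ + cos φ₁ sin δ cos θ = (0.5135)(0.4192) + (0.8581)(0.9079)(0.5878) = 0.6732, so φ₂ = 42.31°.
Δλ = atan2(sin θ sin δ cos φ₁, cos δ − sin φ₁ sin φ₂) = atan2(-0.6302, 0.0735) = -83.348°.
λ₂ = 114.380° − 83.348° = 31.03°.

42.31°, 31.03°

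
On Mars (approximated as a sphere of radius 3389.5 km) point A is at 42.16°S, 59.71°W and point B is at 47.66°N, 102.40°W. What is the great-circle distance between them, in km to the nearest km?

In radians: φ₁ = -0.7358, φ₂ = 0.8318, Δλ = -42.690° = -0.7451 rad.
cos c = sin φ₁ sin φ₂ + cos φ₁ cos φ₂ cos Δλ = (-0.6712)(0.7392) + (0.7413)(0.6735)(0.7350) = -0.12915,
so c = arccos(-0.12915) = 1.70031 rad.
Distance = R·c = 3389.5 × 1.7003 ≈ 5763 km.

5763 km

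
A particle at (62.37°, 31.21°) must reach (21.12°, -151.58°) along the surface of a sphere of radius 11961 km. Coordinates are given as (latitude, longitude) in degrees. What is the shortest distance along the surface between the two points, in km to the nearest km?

20141 km

Let φ₁ = 1.0886 rad, φ₂ = 0.3686 rad, and Δλ = 3.0929 rad.
cos c = sin φ₁ sin φ₂ + cos φ₁ cos φ₂ cos Δλ = (0.8860)(0.3603) + (0.4638)(0.9328)(-0.9988) = -0.11286,
so c = arccos(-0.11286) = 1.68390 rad.
Distance = R·c = 11961 × 1.6839 ≈ 20141 km.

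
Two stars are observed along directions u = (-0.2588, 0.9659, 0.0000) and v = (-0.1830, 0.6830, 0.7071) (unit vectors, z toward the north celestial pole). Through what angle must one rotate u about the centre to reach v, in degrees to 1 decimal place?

u·v = 0.7071; |u| = 1.0000, |v| = 1.0000.
cos θ = (u·v)/(|u||v|) = 0.7071, so θ = 45.0°.

45.0°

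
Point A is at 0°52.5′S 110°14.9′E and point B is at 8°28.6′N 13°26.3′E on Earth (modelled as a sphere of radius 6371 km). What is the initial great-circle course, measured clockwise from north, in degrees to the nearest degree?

Δλ = -96.810° = -1.6897 rad.
y = sin Δλ · cos φ₂ = (-0.9929)(0.9891) = -0.9821
x = cos φ₁ sin φ₂ − sin φ₁ cos φ₂ cos Δλ = (0.9999)(0.1474) − (-0.0153)(0.9891)(-0.1186) = 0.1456
θ = atan2(y, x) = -81.57°; adding 360° gives 278°.

278°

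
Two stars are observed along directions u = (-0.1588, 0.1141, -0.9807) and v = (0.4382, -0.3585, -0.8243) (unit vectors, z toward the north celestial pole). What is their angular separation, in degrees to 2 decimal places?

45.74°

u·v = 0.6979; |u| = 1.0000, |v| = 1.0000.
cos θ = (u·v)/(|u||v|) = 0.6979, so θ = 45.74°.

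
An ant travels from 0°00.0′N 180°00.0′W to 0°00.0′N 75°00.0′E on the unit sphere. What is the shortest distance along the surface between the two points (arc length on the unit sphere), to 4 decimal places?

Let φ₁ = 0.0000 rad, φ₂ = 0.0000 rad, and Δλ = -1.8326 rad.
Haversine: a = sin²(Δφ/2) + cos φ₁ cos φ₂ sin²(Δλ/2) = 0.0000 + (1.0000)(1.0000)(0.6294) = 0.62941.
Central angle c = 2·arcsin(√a) = 1.83260 rad.
On the unit sphere the arc length equals the central angle: 1.8326.

1.8326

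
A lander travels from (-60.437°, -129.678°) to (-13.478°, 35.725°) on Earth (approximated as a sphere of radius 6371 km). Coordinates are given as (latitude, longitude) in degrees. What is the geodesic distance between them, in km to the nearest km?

11694 km

In radians: φ₁ = -1.0548, φ₂ = -0.2352, Δλ = 165.403° = 2.8868 rad.
cos c = sin φ₁ sin φ₂ + cos φ₁ cos φ₂ cos Δλ = (-0.8698)(-0.2331) + (0.4934)(0.9725)(-0.9677) = -0.26158,
so c = arccos(-0.26158) = 1.83545 rad.
Distance = R·c = 6371 × 1.8355 ≈ 11694 km.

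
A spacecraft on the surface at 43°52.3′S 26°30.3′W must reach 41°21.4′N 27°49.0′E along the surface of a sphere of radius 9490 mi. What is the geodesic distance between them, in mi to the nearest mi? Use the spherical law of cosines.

16262 mi

Let φ₁ = -0.7657 rad, φ₂ = 0.7218 rad, and Δλ = 0.9481 rad.
cos c = sin φ₁ sin φ₂ + cos φ₁ cos φ₂ cos Δλ = (-0.6930)(0.6607) + (0.7209)(0.7506)(0.5832) = -0.14233,
so c = arccos(-0.14233) = 1.71361 rad.
Distance = R·c = 9490 × 1.7136 ≈ 16262 mi.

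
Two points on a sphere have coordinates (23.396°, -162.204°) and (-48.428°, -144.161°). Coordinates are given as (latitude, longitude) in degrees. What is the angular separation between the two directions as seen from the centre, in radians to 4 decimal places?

1.2849 rad

In radians: φ₁ = 0.4083, φ₂ = -0.8452, Δλ = 18.043° = 0.3149 rad.
cos c = sin φ₁ sin φ₂ + cos φ₁ cos φ₂ cos Δλ = (0.3971)(-0.7481) + (0.9178)(0.6636)(0.9508) = 0.28199,
so c = arccos(0.28199) = 1.28493 rad.
So the angular separation is 1.2849 rad.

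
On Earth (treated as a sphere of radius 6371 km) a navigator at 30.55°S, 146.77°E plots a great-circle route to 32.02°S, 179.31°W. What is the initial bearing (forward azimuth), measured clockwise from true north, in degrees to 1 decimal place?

With φ₁ = -0.5332, φ₂ = -0.5589, Δλ = 0.5920 rad, the forward-azimuth formula gives
θ = atan2( sin Δλ cos φ₂ , cos φ₁ sin φ₂ − sin φ₁ cos φ₂ cos Δλ ) = atan2(0.4731, -0.0990) = 101.82°.
So the initial bearing is 101.8°.

101.8°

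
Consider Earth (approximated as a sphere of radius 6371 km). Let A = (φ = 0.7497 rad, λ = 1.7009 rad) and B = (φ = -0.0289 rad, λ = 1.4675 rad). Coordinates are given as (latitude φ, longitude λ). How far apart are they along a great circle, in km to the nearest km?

With latitudes φ₁ = 42.955°, φ₂ = -1.656° and longitude difference Δλ = -13.373°:
Haversine: a = sin²(Δφ/2) + cos φ₁ cos φ₂ sin²(Δλ/2) = 0.1441 + (0.7319)(0.9996)(0.0136) = 0.15397.
Central angle c = 2·arcsin(√a) = 0.80646 rad.
Distance = R·c = 6371 × 0.8065 ≈ 5138 km.

5138 km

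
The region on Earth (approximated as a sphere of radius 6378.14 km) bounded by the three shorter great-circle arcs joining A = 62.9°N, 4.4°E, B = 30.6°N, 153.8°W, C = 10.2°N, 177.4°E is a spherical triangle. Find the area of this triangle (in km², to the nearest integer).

20322588 km²

Side lengths (central angles): a = 0.5872, b = 1.8623, c = 1.4816 rad; semiperimeter s = 1.9655.
By l'Huilier's theorem, tan(E/4) = √[tan(s/2) tan((s−a)/2) tan((s−b)/2) tan((s−c)/2)], giving spherical excess E = 0.4996 rad.
Area = E·R² = 0.4996 × (6378.14)² ≈ 20322588 km².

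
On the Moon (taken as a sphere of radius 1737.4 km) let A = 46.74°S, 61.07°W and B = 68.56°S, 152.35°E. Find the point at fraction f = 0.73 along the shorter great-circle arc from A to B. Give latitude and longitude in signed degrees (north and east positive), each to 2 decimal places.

-80.59°, -158.75°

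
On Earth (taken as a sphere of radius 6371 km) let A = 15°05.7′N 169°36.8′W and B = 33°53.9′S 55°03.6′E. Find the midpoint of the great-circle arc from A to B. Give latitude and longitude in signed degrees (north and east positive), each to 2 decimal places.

The central angle between A and B is δ = 2.3676 rad.
With f = 0.5, the slerp weights are sin((1−f)δ)/sin δ = 1.3248 and sin(fδ)/sin δ = 1.3248.
Weighted sum of the unit vectors: (1.3248)·(-0.9497,-0.1741,0.2604) + (1.3248)·(0.4754,0.6804,-0.5577) = (-0.6284, 0.6708, -0.3939).
Converting back: φ = atan2(z, √(x²+y²)) = -23.20°, λ = atan2(y, x) = 133.13°.

-23.20°, 133.13°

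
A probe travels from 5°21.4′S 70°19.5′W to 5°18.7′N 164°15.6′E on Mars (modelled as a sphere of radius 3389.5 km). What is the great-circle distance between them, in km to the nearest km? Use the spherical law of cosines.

In radians: φ₁ = -0.0935, φ₂ = 0.0927, Δλ = -125.415° = -2.1889 rad.
cos c = sin φ₁ sin φ₂ + cos φ₁ cos φ₂ cos Δλ = (-0.0934)(0.0926) + (0.9956)(0.9957)(-0.5795) = -0.58313,
so c = arccos(-0.58313) = 2.19337 rad.
Distance = R·c = 3389.5 × 2.1934 ≈ 7434 km.

7434 km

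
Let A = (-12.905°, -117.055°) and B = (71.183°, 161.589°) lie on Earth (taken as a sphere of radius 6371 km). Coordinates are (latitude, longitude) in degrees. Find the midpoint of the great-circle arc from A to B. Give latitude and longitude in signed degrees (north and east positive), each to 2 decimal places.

34.01°, -134.36°

The central angle between A and B is δ = 1.7357 rad.
With f = 0.5, the slerp weights are sin((1−f)δ)/sin δ = 0.7734 and sin(fδ)/sin δ = 0.7734.
Weighted sum of the unit vectors: (0.7734)·(-0.4434,-0.8681,-0.2233) + (0.7734)·(-0.3060,0.1019,0.9466) = (-0.5796, -0.5926, 0.5594).
Converting back: φ = atan2(z, √(x²+y²)) = 34.01°, λ = atan2(y, x) = -134.36°.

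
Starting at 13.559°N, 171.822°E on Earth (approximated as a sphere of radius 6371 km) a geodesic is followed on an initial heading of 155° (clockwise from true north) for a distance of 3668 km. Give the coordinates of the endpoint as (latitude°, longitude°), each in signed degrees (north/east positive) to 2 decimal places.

-16.44°, -174.30°

Angular distance δ = d/R = 3668/6371 = 0.57573 rad; initial bearing θ = 2.7053 rad.
sin φ₂ = sin φ₁ cos δ + cos φ₁ sin δ cos θ = (0.2344)(0.8388) + (0.9721)(0.5445)(-0.9063) = -0.2830, so φ₂ = -16.44°.
Δλ = atan2(sin θ sin δ cos φ₁, cos δ − sin φ₁ sin φ₂) = atan2(0.2237, 0.9051) = 13.881°.
λ₂ = 171.822° + 13.881° = 185.70° → -174.30° after wrapping to (−180°, 180°].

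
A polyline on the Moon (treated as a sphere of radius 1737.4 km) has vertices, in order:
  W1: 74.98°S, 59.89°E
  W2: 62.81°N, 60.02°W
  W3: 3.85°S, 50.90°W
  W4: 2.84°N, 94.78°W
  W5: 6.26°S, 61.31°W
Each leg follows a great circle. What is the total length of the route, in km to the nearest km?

Leg W1→W2: central angle 2.7342 rad, distance 4750.4 km.
Leg W2→W3: central angle 1.1697 rad, distance 2032.2 km.
Leg W3→W4: central angle 0.7742 rad, distance 1345.2 km.
Leg W4→W5: central angle 0.6045 rad, distance 1050.3 km.
Total: 4750.4 + 2032.2 + 1345.2 + 1050.3 ≈ 9178 km.

9178 km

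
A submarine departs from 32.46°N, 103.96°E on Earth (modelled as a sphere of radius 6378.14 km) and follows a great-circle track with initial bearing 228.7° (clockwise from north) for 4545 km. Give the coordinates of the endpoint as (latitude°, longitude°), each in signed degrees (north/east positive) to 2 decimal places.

2.41°, 74.51°

Angular distance δ = d/R = 4545/6378.14 = 0.71259 rad; initial bearing θ = 3.9916 rad.
sin φ₂ = sin φ₁ cos δ + cos φ₁ sin δ cos θ = (0.5367)(0.7567) + (0.8438)(0.6538)(-0.6600) = 0.0420, so φ₂ = 2.41°.
Δλ = atan2(sin θ sin δ cos φ₁, cos δ − sin φ₁ sin φ₂) = atan2(-0.4144, 0.7341) = -29.446°.
λ₂ = 103.960° − 29.446° = 74.51°.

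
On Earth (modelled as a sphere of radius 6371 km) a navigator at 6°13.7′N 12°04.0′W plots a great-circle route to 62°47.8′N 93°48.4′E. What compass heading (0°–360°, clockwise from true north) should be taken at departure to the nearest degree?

26°

Δλ = 105.873° = 1.8478 rad.
y = sin Δλ · cos φ₂ = (0.9619)(0.4571) = 0.4397
x = cos φ₁ sin φ₂ − sin φ₁ cos φ₂ cos Δλ = (0.9941)(0.8894) − (0.1085)(0.4571)(-0.2735) = 0.8977
θ = atan2(y, x) = 26.10°, so the bearing is 26°.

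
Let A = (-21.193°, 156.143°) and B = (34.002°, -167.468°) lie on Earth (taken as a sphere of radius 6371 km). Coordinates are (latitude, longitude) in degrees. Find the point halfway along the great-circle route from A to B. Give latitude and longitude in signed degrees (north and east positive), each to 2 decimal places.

6.74°, 173.23°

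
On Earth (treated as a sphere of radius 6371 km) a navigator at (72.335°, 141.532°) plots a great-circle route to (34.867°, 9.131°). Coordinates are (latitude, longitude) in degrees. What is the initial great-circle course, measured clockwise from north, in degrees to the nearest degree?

319°

Δλ = -132.401° = -2.3108 rad.
y = sin Δλ · cos φ₂ = (-0.7384)(0.8205) = -0.6059
x = cos φ₁ sin φ₂ − sin φ₁ cos φ₂ cos Δλ = (0.3035)(0.5717) − (0.9528)(0.8205)(-0.6743) = 0.7006
θ = atan2(y, x) = -40.85°; adding 360° gives 319°.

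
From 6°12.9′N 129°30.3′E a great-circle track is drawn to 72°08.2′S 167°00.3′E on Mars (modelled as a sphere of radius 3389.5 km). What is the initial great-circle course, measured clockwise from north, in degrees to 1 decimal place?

169.1°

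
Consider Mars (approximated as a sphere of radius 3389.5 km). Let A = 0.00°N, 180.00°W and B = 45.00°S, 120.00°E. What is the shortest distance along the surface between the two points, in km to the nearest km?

Let φ₁ = 0.0000 rad, φ₂ = -0.7854 rad, and Δλ = -1.0472 rad.
Haversine: a = sin²(Δφ/2) + cos φ₁ cos φ₂ sin²(Δλ/2) = 0.1464 + (1.0000)(0.7071)(0.2500) = 0.32322.
Central angle c = 2·arcsin(√a) = 1.20943 rad.
Distance = R·c = 3389.5 × 1.2094 ≈ 4099 km.

4099 km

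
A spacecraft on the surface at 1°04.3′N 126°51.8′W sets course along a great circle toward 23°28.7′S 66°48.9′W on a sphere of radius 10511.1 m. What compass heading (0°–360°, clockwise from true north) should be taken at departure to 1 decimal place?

117.1°

Δλ = 60.048° = 1.0480 rad.
y = sin Δλ · cos φ₂ = (0.8664)(0.9172) = 0.7947
x = cos φ₁ sin φ₂ − sin φ₁ cos φ₂ cos Δλ = (0.9998)(-0.3984) − (0.0187)(0.9172)(0.4993) = -0.4069
θ = atan2(y, x) = 117.11°, so the bearing is 117.1°.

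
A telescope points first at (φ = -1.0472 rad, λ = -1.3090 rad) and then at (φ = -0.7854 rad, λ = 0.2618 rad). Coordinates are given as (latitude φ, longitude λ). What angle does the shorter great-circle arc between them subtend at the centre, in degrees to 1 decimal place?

52.2°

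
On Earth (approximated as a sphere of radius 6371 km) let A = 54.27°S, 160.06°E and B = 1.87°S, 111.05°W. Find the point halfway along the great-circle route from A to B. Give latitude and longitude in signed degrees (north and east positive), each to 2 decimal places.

Central angle δ = 1.5330 rad. Interpolating on the sphere with fraction f = 0.5:
P = [sin((1−f)δ)·A + sin(fδ)·B] / sin δ = 0.6941·A + 0.6941·B in Cartesian coordinates,
giving P = (-0.6302, -0.5092, -0.5861), i.e. latitude -35.88°, longitude -141.06°.

-35.88°, -141.06°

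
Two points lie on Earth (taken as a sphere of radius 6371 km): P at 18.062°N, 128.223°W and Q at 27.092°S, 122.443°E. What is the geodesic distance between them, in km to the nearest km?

Let φ₁ = 0.3152 rad, φ₂ = -0.4728 rad, and Δλ = -1.9082 rad.
cos c = sin φ₁ sin φ₂ + cos φ₁ cos φ₂ cos Δλ = (0.3100)(-0.4554) + (0.9507)(0.8903)(-0.3311) = -0.42142,
so c = arccos(-0.42142) = 2.00581 rad.
Distance = R·c = 6371 × 2.0058 ≈ 12779 km.

12779 km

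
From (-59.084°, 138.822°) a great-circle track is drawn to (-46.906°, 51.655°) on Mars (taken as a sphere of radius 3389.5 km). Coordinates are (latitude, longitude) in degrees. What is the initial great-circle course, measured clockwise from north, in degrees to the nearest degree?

Δλ = -87.167° = -1.5214 rad.
y = sin Δλ · cos φ₂ = (-0.9988)(0.6832) = -0.6824
x = cos φ₁ sin φ₂ − sin φ₁ cos φ₂ cos Δλ = (0.5138)(-0.7302) − (-0.8579)(0.6832)(0.0494) = -0.3462
θ = atan2(y, x) = -116.90°; adding 360° gives 243°.

243°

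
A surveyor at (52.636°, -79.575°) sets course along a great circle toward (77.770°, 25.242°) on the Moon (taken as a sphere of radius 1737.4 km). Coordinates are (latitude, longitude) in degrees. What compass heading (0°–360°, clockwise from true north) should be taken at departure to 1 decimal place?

17.8°

Δλ = 104.817° = 1.8294 rad.
y = sin Δλ · cos φ₂ = (0.9667)(0.2118) = 0.2048
x = cos φ₁ sin φ₂ − sin φ₁ cos φ₂ cos Δλ = (0.6069)(0.9773) − (0.7948)(0.2118)(-0.2557) = 0.6362
θ = atan2(y, x) = 17.84°, so the bearing is 17.8°.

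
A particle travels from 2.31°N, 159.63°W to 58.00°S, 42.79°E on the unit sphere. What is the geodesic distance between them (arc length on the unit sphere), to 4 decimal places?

2.1219

With latitudes φ₁ = 2.310°, φ₂ = -58.000° and longitude difference Δλ = -157.580°:
cos c = sin φ₁ sin φ₂ + cos φ₁ cos φ₂ cos Δλ = (0.0403)(-0.8480) + (0.9992)(0.5299)(-0.9244) = -0.52365,
so c = arccos(-0.52365) = 2.12192 rad.
On the unit sphere the arc length equals the central angle: 2.1219.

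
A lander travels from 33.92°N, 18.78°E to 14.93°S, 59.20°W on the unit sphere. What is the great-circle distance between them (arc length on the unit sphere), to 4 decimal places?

In radians: φ₁ = 0.5920, φ₂ = -0.2606, Δλ = -77.980° = -1.3610 rad.
Haversine: a = sin²(Δφ/2) + cos φ₁ cos φ₂ sin²(Δλ/2) = 0.1710 + (0.8298)(0.9662)(0.3959) = 0.48840.
Central angle c = 2·arcsin(√a) = 1.54759 rad.
On the unit sphere the arc length equals the central angle: 1.5476.

1.5476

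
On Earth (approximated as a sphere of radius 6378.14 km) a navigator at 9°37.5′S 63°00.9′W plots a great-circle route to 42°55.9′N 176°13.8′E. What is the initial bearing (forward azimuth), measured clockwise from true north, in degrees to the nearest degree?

314°

Δλ = -120.755° = -2.1076 rad.
y = sin Δλ · cos φ₂ = (-0.8594)(0.7322) = -0.6292
x = cos φ₁ sin φ₂ − sin φ₁ cos φ₂ cos Δλ = (0.9859)(0.6811) − (-0.1672)(0.7322)(-0.5114) = 0.6089
θ = atan2(y, x) = -45.94°; adding 360° gives 314°.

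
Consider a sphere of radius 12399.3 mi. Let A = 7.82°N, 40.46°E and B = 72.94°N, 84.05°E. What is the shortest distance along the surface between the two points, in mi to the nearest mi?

15168 mi

In radians: φ₁ = 0.1365, φ₂ = 1.2730, Δλ = 43.590° = 0.7608 rad.
cos c = sin φ₁ sin φ₂ + cos φ₁ cos φ₂ cos Δλ = (0.1361)(0.9560) + (0.9907)(0.2934)(0.7243) = 0.34059,
so c = arccos(0.34059) = 1.22326 rad.
Distance = R·c = 12399.3 × 1.2233 ≈ 15168 mi.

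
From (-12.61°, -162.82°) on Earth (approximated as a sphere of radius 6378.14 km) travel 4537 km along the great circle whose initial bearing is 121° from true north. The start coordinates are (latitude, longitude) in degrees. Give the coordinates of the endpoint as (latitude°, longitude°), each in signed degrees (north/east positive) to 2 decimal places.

-29.57°, -122.77°

Angular distance δ = d/R = 4537/6378.14 = 0.71134 rad; initial bearing θ = 2.1118 rad.
sin φ₂ = sin φ₁ cos δ + cos φ₁ sin δ cos θ = (-0.2183)(0.7575) + (0.9759)(0.6528)(-0.5150) = -0.4935, so φ₂ = -29.57°.
Δλ = atan2(sin θ sin δ cos φ₁, cos δ − sin φ₁ sin φ₂) = atan2(0.5461, 0.6498) = 40.046°.
λ₂ = -162.820° + 40.046° = -122.77°.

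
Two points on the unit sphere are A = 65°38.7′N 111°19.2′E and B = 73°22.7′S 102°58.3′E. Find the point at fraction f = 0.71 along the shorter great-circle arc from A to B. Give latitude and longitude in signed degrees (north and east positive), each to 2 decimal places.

-33.08°, 107.03°

The central angle between A and B is δ = 2.4283 rad.
With f = 0.71, the slerp weights are sin((1−f)δ)/sin δ = 0.9895 and sin(fδ)/sin δ = 1.5104.
Weighted sum of the unit vectors: (0.9895)·(-0.1499,0.3842,0.9110) + (1.5104)·(-0.0642,0.2788,-0.9582) = (-0.2453, 0.8012, -0.5459).
Converting back: φ = atan2(z, √(x²+y²)) = -33.08°, λ = atan2(y, x) = 107.03°.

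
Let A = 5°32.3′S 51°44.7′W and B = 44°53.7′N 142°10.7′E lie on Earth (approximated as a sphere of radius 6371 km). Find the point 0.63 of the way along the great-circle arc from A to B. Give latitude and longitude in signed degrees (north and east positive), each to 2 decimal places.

72.97°, -113.75°

The central angle between A and B is δ = 2.4226 rad.
With f = 0.63, the slerp weights are sin((1−f)δ)/sin δ = 1.1860 and sin(fδ)/sin δ = 1.5169.
Weighted sum of the unit vectors: (1.1860)·(0.6163,-0.7816,-0.0965) + (1.5169)·(-0.5596,0.4344,0.7058) = (-0.1179, -0.2680, 0.9562).
Converting back: φ = atan2(z, √(x²+y²)) = 72.97°, λ = atan2(y, x) = -113.75°.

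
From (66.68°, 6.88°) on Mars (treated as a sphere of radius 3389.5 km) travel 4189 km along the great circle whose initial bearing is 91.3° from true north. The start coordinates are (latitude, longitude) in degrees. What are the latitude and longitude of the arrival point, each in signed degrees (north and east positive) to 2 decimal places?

17.06°, 87.87°

Angular distance δ = d/R = 4189/3389.5 = 1.23588 rad; initial bearing θ = 1.5935 rad.
sin φ₂ = sin φ₁ cos δ + cos φ₁ sin δ cos θ = (0.9183)(0.3287) + (0.3959)(0.9444)(-0.0227) = 0.2934, so φ₂ = 17.06°.
Δλ = atan2(sin θ sin δ cos φ₁, cos δ − sin φ₁ sin φ₂) = atan2(0.3738, 0.0593) = 80.985°.
λ₂ = 6.880° + 80.985° = 87.87°.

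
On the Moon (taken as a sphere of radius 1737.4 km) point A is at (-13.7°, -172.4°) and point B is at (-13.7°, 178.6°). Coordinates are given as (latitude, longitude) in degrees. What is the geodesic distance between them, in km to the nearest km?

265 km

In radians: φ₁ = -0.2391, φ₂ = -0.2391, Δλ = -9.000° = -0.1571 rad.
cos c = sin φ₁ sin φ₂ + cos φ₁ cos φ₂ cos Δλ = (-0.2368)(-0.2368) + (0.9715)(0.9715)(0.9877) = 0.98838,
so c = arccos(0.98838) = 0.15260 rad.
Distance = R·c = 1737.4 × 0.1526 ≈ 265 km.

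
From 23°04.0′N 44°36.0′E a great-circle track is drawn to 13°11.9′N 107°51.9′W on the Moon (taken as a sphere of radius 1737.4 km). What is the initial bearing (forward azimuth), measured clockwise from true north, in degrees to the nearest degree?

With φ₁ = 0.4026, φ₂ = 0.2304, Δλ = -2.6610 rad, the forward-azimuth formula gives
θ = atan2( sin Δλ cos φ₂ , cos φ₁ sin φ₂ − sin φ₁ cos φ₂ cos Δλ ) = atan2(-0.4501, 0.5483) = -39.38°.
Adding 360° brings this into [0°, 360°): 321°.

321°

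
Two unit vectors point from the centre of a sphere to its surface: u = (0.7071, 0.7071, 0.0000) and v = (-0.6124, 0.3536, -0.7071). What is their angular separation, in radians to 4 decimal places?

u·v = -0.1830; |u| = 1.0000, |v| = 1.0000.
cos θ = (u·v)/(|u||v|) = -0.1830, so θ = 1.7548 rad.

1.7548 rad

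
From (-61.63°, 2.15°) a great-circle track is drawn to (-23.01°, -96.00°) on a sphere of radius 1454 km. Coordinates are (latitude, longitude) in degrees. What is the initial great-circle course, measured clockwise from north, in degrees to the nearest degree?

252°

Δλ = -98.150° = -1.7130 rad.
y = sin Δλ · cos φ₂ = (-0.9899)(0.9204) = -0.9111
x = cos φ₁ sin φ₂ − sin φ₁ cos φ₂ cos Δλ = (0.4752)(-0.3909) − (-0.8799)(0.9204)(-0.1418) = -0.3006
θ = atan2(y, x) = -108.26°; adding 360° gives 252°.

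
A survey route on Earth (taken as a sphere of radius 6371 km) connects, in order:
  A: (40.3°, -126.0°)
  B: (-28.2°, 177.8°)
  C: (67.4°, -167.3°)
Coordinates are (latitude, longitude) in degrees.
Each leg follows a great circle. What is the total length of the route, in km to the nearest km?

20275 km

Leg A→B: central angle 1.5025 rad, distance 9572.3 km.
Leg B→C: central angle 1.6800 rad, distance 10703.2 km.
Total: 9572.3 + 10703.2 ≈ 20275 km.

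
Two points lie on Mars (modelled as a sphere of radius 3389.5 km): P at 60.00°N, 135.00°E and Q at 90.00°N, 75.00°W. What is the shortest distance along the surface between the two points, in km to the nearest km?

1775 km

Let φ₁ = 1.0472 rad, φ₂ = 1.5708 rad, and Δλ = 2.6180 rad.
cos c = sin φ₁ sin φ₂ + cos φ₁ cos φ₂ cos Δλ = (0.8660)(1.0000) + (0.5000)(0.0000)(-0.8660) = 0.86603,
so c = arccos(0.86603) = 0.52360 rad.
Distance = R·c = 3389.5 × 0.5236 ≈ 1775 km.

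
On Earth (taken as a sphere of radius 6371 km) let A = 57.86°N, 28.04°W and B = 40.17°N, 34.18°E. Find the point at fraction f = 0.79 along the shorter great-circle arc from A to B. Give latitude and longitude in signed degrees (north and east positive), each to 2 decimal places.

46.28°, 25.18°

Central angle δ = 0.7441 rad. Interpolating on the sphere with fraction f = 0.79:
P = [sin((1−f)δ)·A + sin(fδ)·B] / sin δ = 0.2298·A + 0.8188·B in Cartesian coordinates,
giving P = (0.6255, 0.2940, 0.7227), i.e. latitude 46.28°, longitude 25.18°.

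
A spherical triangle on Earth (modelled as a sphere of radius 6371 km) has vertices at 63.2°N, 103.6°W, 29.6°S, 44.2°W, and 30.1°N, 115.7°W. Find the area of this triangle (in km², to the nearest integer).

Side lengths (central angles): a = 1.5798, b = 0.5934, c = 1.8145 rad; semiperimeter s = 1.9939.
By l'Huilier's theorem, tan(E/4) = √[tan(s/2) tan((s−a)/2) tan((s−b)/2) tan((s−c)/2)], giving spherical excess E = 0.6225 rad.
Area = E·R² = 0.6225 × (6371)² ≈ 25268185 km².

25268185 km²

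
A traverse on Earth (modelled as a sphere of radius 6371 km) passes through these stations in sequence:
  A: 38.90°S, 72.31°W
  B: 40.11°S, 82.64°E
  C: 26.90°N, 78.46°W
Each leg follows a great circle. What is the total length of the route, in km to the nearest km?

Leg A→B: central angle 1.7059 rad, distance 10868.0 km.
Leg B→C: central angle 2.7841 rad, distance 17737.3 km.
Total: 10868.0 + 17737.3 ≈ 28605 km.

28605 km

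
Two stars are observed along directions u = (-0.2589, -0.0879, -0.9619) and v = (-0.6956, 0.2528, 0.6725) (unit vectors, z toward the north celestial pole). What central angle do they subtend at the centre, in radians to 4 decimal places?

2.0817 rad

u·v = -0.4890; |u| = 1.0000, |v| = 1.0000.
cos θ = (u·v)/(|u||v|) = -0.4890, so θ = 2.0817 rad.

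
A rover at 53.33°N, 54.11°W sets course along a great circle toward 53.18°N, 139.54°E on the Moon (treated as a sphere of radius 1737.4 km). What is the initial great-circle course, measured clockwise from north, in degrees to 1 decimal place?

351.5°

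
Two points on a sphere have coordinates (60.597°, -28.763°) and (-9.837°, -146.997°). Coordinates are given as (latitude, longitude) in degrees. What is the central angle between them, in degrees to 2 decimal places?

Let φ₁ = 1.0576 rad, φ₂ = -0.1717 rad, and Δλ = -2.0636 rad.
cos c = sin φ₁ sin φ₂ + cos φ₁ cos φ₂ cos Δλ = (0.8712)(-0.1708) + (0.4909)(0.9853)(-0.4731) = -0.37768,
so c = arccos(-0.37768) = 1.95809 rad.
So the angular separation is 112.19°.

112.19°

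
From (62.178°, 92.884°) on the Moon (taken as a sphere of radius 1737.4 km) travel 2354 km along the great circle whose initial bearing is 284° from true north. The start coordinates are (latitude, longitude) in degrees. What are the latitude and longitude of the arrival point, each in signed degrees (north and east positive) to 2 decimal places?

Angular distance δ = d/R = 2354/1737.4 = 1.35490 rad; initial bearing θ = 4.9567 rad.
sin φ₂ = sin φ₁ cos δ + cos φ₁ sin δ cos θ = (0.8844)(0.2142) + (0.4667)(0.9768)(0.2419) = 0.2998, so φ₂ = 17.44°.
Δλ = atan2(sin θ sin δ cos φ₁, cos δ − sin φ₁ sin φ₂) = atan2(-0.4423, -0.0509) = -96.561°.
λ₂ = 92.884° − 96.561° = -3.68°.

17.44°, -3.68°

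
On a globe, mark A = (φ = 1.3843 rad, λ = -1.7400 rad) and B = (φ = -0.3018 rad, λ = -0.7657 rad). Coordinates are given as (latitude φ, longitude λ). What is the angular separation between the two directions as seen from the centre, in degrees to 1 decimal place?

In radians: φ₁ = 1.3843, φ₂ = -0.3018, Δλ = 55.823° = 0.9743 rad.
cos c = sin φ₁ sin φ₂ + cos φ₁ cos φ₂ cos Δλ = (0.9827)(-0.2972) + (0.1854)(0.9548)(0.5617) = -0.19264,
so c = arccos(-0.19264) = 1.76464 rad.
So the angular separation is 101.1°.

101.1°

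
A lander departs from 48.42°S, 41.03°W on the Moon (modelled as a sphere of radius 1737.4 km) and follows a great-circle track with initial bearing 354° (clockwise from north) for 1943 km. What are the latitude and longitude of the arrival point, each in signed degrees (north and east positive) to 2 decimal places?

Angular distance δ = d/R = 1943/1737.4 = 1.11834 rad; initial bearing θ = 6.1785 rad.
sin φ₂ = sin φ₁ cos δ + cos φ₁ sin δ cos θ = (-0.7480)(0.4372) + (0.6637)(0.8994)(0.9945) = 0.2666, so φ₂ = 15.46°.
Δλ = atan2(sin θ sin δ cos φ₁, cos δ − sin φ₁ sin φ₂) = atan2(-0.0624, 0.6366) = -5.598°.
λ₂ = -41.030° − 5.598° = -46.63°.

15.46°, -46.63°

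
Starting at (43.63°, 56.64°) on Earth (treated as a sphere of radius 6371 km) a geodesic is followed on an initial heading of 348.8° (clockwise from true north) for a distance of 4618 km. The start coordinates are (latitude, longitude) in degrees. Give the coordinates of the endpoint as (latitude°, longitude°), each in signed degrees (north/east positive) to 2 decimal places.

Angular distance δ = d/R = 4618/6371 = 0.72485 rad; initial bearing θ = 6.0877 rad.
sin φ₂ = sin φ₁ cos δ + cos φ₁ sin δ cos θ = (0.6900)(0.7486) + (0.7238)(0.6630)(0.9810) = 0.9873, so φ₂ = 80.86°.
Δλ = atan2(sin θ sin δ cos φ₁, cos δ − sin φ₁ sin φ₂) = atan2(-0.0932, 0.0674) = -54.143°.
λ₂ = 56.640° − 54.143° = 2.50°.

80.86°, 2.50°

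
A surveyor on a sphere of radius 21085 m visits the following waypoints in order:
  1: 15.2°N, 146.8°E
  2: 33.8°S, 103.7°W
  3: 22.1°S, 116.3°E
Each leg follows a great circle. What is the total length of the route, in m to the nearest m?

Leg 1→2: central angle 1.9971 rad, distance 42109.6 m.
Leg 2→3: central angle 1.9611 rad, distance 41350.7 m.
Total: 42109.6 + 41350.7 ≈ 83460 m.

83460 m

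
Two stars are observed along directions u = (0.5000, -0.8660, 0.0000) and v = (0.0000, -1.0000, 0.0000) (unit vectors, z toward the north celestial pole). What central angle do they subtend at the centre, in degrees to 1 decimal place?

30.0°

u·v = 0.8660; |u| = 1.0000, |v| = 1.0000.
cos θ = (u·v)/(|u||v|) = 0.8660, so θ = 30.0°.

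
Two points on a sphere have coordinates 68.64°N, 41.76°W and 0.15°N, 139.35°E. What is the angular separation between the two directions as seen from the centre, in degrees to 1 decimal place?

111.2°

Let φ₁ = 1.1980 rad, φ₂ = 0.0026 rad, and Δλ = -3.1222 rad.
Haversine: a = sin²(Δφ/2) + cos φ₁ cos φ₂ sin²(Δλ/2) = 0.3167 + (0.3642)(1.0000)(0.9999) = 0.68086.
Central angle c = 2·arcsin(√a) = 1.94091 rad.
So the angular separation is 111.2°.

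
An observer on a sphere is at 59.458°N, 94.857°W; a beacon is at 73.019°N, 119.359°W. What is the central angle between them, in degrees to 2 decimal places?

With latitudes φ₁ = 59.458°, φ₂ = 73.019° and longitude difference Δλ = -24.502°:
Haversine: a = sin²(Δφ/2) + cos φ₁ cos φ₂ sin²(Δλ/2) = 0.0139 + (0.5082)(0.2921)(0.0450) = 0.02062.
Central angle c = 2·arcsin(√a) = 0.28820 rad.
So the angular separation is 16.51°.

16.51°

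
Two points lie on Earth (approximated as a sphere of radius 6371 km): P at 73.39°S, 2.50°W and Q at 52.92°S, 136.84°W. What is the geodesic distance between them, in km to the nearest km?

In radians: φ₁ = -1.2809, φ₂ = -0.9236, Δλ = -134.340° = -2.3447 rad.
cos c = sin φ₁ sin φ₂ + cos φ₁ cos φ₂ cos Δλ = (-0.9583)(-0.7978) + (0.2859)(0.6029)(-0.6989) = 0.64405,
so c = arccos(0.64405) = 0.87102 rad.
Distance = R·c = 6371 × 0.8710 ≈ 5549 km.

5549 km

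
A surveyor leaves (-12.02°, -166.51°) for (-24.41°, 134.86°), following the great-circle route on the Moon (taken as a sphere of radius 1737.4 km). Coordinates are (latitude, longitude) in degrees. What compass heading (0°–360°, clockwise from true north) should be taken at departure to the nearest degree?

249°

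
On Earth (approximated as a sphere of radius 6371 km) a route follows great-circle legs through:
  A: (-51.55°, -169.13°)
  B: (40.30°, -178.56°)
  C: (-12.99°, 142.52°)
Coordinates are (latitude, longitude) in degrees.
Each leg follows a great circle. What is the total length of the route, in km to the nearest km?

Leg A→B: central angle 1.6095 rad, distance 10254.1 km.
Leg B→C: central angle 1.1232 rad, distance 7155.9 km.
Total: 10254.1 + 7155.9 ≈ 17410 km.

17410 km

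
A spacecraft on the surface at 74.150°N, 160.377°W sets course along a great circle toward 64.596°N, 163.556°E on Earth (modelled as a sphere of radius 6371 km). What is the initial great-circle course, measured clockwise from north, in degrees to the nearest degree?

Δλ = -36.067° = -0.6295 rad.
y = sin Δλ · cos φ₂ = (-0.5887)(0.4290) = -0.2526
x = cos φ₁ sin φ₂ − sin φ₁ cos φ₂ cos Δλ = (0.2731)(0.9033) − (0.9620)(0.4290)(0.8083) = -0.0869
θ = atan2(y, x) = -108.98°; adding 360° gives 251°.

251°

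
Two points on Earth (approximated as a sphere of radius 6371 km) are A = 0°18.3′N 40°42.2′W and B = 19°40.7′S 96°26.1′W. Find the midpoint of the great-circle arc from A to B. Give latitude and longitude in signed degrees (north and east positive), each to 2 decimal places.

Central angle δ = 1.0141 rad. Interpolating on the sphere with fraction f = 0.5:
P = [sin((1−f)δ)·A + sin(fδ)·B] / sin δ = 0.5720·A + 0.5720·B in Cartesian coordinates,
giving P = (0.3732, -0.9082, -0.1896), i.e. latitude -10.93°, longitude -67.66°.

-10.93°, -67.66°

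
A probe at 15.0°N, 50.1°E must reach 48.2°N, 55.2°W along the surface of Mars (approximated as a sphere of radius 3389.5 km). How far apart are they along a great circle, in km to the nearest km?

5246 km

In radians: φ₁ = 0.2618, φ₂ = 0.8412, Δλ = -105.300° = -1.8378 rad.
Haversine: a = sin²(Δφ/2) + cos φ₁ cos φ₂ sin²(Δλ/2) = 0.0816 + (0.9659)(0.6665)(0.6319) = 0.48847.
Central angle c = 2·arcsin(√a) = 1.54774 rad.
Distance = R·c = 3389.5 × 1.5477 ≈ 5246 km.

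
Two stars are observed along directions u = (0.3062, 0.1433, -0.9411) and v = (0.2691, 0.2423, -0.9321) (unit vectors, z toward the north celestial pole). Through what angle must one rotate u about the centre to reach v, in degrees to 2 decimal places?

u·v = 0.9943; |u| = 1.0000, |v| = 1.0000.
cos θ = (u·v)/(|u||v|) = 0.9944, so θ = 6.08°.

6.08°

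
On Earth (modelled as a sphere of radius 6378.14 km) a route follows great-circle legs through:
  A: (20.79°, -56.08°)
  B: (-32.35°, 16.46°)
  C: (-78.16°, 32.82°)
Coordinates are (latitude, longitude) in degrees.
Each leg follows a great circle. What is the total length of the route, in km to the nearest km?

14880 km

Leg A→B: central angle 1.5237 rad, distance 9718.6 km.
Leg B→C: central angle 0.8093 rad, distance 5161.7 km.
Total: 9718.6 + 5161.7 ≈ 14880 km.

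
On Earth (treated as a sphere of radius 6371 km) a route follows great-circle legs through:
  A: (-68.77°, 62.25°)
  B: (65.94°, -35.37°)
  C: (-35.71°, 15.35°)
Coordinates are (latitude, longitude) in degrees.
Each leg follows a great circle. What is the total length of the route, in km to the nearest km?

28845 km

Leg A→B: central angle 2.6275 rad, distance 16739.6 km.
Leg B→C: central angle 1.9001 rad, distance 12105.6 km.
Total: 16739.6 + 12105.6 ≈ 28845 km.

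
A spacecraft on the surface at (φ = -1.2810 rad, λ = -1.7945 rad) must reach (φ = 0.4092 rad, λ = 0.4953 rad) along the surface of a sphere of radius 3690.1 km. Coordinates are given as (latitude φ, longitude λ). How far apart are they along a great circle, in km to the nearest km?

In radians: φ₁ = -1.2810, φ₂ = 0.4092, Δλ = 131.196° = 2.2898 rad.
Haversine: a = sin²(Δφ/2) + cos φ₁ cos φ₂ sin²(Δλ/2) = 0.5596 + (0.2858)(0.9174)(0.8293) = 0.77698.
Central angle c = 2·arcsin(√a) = 2.15790 rad.
Distance = R·c = 3690.1 × 2.1579 ≈ 7963 km.

7963 km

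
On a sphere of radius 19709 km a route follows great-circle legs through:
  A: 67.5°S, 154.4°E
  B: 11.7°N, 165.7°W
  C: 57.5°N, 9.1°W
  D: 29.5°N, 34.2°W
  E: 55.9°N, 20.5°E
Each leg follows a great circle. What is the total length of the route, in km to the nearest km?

93497 km

Leg A→B: central angle 1.4705 rad, distance 28982.0 km.
Leg B→C: central angle 1.8879 rad, distance 37209.0 km.
Leg C→D: central angle 0.5757 rad, distance 11347.3 km.
Leg D→E: central angle 0.8097 rad, distance 15958.1 km.
Total: 28982.0 + 37209.0 + 11347.3 + 15958.1 ≈ 93497 km.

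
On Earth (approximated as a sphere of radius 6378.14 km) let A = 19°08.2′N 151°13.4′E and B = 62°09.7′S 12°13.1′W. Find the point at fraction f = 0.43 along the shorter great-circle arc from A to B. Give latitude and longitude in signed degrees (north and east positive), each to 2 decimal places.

-38.04°, 139.40°

The central angle between A and B is δ = 2.3642 rad.
With f = 0.43, the slerp weights are sin((1−f)δ)/sin δ = 1.3903 and sin(fδ)/sin δ = 1.2123.
Weighted sum of the unit vectors: (1.3903)·(-0.8281,0.4548,0.3278) + (1.2123)·(0.4564,-0.0988,-0.8843) = (-0.5980, 0.5125, -0.6162).
Converting back: φ = atan2(z, √(x²+y²)) = -38.04°, λ = atan2(y, x) = 139.40°.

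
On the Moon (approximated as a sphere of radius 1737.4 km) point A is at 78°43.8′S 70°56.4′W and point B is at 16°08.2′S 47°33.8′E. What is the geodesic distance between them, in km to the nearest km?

2409 km

In radians: φ₁ = -1.3741, φ₂ = -0.2816, Δλ = 118.503° = 2.0683 rad.
Haversine: a = sin²(Δφ/2) + cos φ₁ cos φ₂ sin²(Δλ/2) = 0.2698 + (0.1954)(0.9606)(0.7386) = 0.40851.
Central angle c = 2·arcsin(√a) = 1.38678 rad.
Distance = R·c = 1737.4 × 1.3868 ≈ 2409 km.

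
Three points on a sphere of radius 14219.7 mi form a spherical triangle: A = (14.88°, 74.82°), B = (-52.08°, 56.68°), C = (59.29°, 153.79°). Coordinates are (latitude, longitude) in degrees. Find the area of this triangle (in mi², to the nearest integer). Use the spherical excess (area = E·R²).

Side lengths (central angles): a = 2.3704, b = 1.2501, c = 1.2005 rad; semiperimeter s = 2.4105.
By l'Huilier's theorem, tan(E/4) = √[tan(s/2) tan((s−a)/2) tan((s−b)/2) tan((s−c)/2)], giving spherical excess E = 0.6118 rad.
Area = E·R² = 0.6118 × (14219.7)² ≈ 123698860 mi².

123698860 mi²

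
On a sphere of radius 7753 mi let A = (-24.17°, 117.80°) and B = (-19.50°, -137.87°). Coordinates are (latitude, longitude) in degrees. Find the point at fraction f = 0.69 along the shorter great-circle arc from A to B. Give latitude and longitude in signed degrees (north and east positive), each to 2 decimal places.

-30.29°, -167.98°

The central angle between A and B is δ = 1.6471 rad.
With f = 0.69, the slerp weights are sin((1−f)δ)/sin δ = 0.4901 and sin(fδ)/sin δ = 0.9098.
Weighted sum of the unit vectors: (0.4901)·(-0.4255,0.8070,-0.4094) + (0.9098)·(-0.6991,-0.6323,-0.3338) = (-0.8446, -0.1798, -0.5044).
Converting back: φ = atan2(z, √(x²+y²)) = -30.29°, λ = atan2(y, x) = -167.98°.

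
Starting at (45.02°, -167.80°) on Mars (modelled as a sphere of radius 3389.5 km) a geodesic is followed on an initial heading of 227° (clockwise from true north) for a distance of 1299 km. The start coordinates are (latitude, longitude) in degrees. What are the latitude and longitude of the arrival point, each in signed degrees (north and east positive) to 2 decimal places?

28.41°, 174.09°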